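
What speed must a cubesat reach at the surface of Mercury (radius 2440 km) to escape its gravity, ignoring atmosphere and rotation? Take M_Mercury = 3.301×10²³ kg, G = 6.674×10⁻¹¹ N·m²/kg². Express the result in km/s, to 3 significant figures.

v_esc ≈ 4.25 km/s

μ = GM = 6.674×10⁻¹¹ × 3.301×10²³ = 2.203×10¹³ m³/s².
r = R = 2.440×10⁶ m.
Escape speed v_esc = √(2μ/r) = √(2 × 2.203×10¹³ / 2.440×10⁶) = √(1.806×10⁷) = 4249 m/s.
= 4.249 km/s.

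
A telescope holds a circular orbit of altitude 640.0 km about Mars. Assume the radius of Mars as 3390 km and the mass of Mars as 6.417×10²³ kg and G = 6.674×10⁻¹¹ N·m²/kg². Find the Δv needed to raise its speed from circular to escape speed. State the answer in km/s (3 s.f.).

Δv ≈ 1.35 km/s

μ = GM = 6.674×10⁻¹¹ × 6.417×10²³ = 4.283×10¹³ m³/s².
r = 3390 + 640.0 = 4030.0 km = 4.0300×10⁶ m.
Circular speed v_c = √(μ/r) = 3260 m/s.
Escape speed v_esc = √(2μ/r) = √2 × v_c = 4610 m/s.
Δv = v_esc − v_c = 1350 m/s = 1.350 km/s.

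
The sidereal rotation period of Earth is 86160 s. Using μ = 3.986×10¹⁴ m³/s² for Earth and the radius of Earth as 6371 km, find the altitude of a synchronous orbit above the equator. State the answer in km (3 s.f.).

A synchronous orbit has period T, so by Kepler's third law a = (μT²/4π²)^(1/3).
μT²/4π² = 3.986×10¹⁴ × (8.616×10⁴)² / 39.48 = 7.495×10²² m³.
a = 4.216×10⁷ m = 42163 km.
Altitude h = a − R = 42163 − 6371 = 35792 km.

h_sync ≈ 35800 km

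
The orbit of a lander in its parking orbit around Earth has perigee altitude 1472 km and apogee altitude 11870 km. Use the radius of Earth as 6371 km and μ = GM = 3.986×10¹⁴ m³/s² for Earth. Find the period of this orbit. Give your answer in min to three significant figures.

T ≈ 247 min

r_p = 6371 + 1472 = 7843.0 km = 7.8430×10⁶ m.
r_a = 6371 + 11870 = 18241 km = 1.8241×10⁷ m.
Semi-major axis a = (r_p + r_a)/2 = (7843.0 + 18241)/2 = 13042 km = 1.304×10⁷ m.
By Kepler's third law T = 2π√(a³/μ) = 2π × 2.359×10³ = 1.482×10⁴ s.
= 247.0 min.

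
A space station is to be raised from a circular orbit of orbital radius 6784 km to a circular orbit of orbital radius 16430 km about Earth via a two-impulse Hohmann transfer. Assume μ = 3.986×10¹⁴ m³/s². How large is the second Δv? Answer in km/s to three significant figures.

Δv ≈ 1.16 km/s

r₁ = 6784 km = 6.784×10⁶ m.
r₂ = 16430 km = 1.643×10⁷ m.
Transfer ellipse a_t = (r₁ + r₂)/2 = 1.161×10⁷ m.
At r₁: circular v_c1 = √(μ/r₁) = 7665 m/s; transfer-perigee v_p = √[μ(2/r₁ − 1/a_t)] = 9120 m/s.
At r₂: circular v_c2 = √(μ/r₂) = 4925 m/s; transfer-apogee v_a = √[μ(2/r₂ − 1/a_t)] = 3766 m/s.
Δv₂ = v_c2 − v_a = 1160 m/s.
= 1.160 km/s.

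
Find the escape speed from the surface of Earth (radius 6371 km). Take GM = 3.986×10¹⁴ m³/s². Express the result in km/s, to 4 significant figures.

r = R = 6.371×10⁶ m.
Escape speed v_esc = √(2μ/r) = √(2 × 3.986×10¹⁴ / 6.371×10⁶) = √(1.251×10⁸) = 11190 m/s.
= 11.19 km/s.

v_esc ≈ 11.19 km/s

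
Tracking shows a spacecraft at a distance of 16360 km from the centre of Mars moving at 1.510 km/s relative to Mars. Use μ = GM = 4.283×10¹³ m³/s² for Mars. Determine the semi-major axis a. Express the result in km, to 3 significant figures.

r = 1.636×10⁷ m.
Specific orbital energy ε = v²/2 − μ/r = (1510)²/2 − 4.283×10¹³/1.636×10⁷ = -1.478×10⁶ J/kg.
Since ε = −μ/(2a), a = −μ/(2ε) = 1.449×10⁷ m = 14490 km.

a ≈ 14500 km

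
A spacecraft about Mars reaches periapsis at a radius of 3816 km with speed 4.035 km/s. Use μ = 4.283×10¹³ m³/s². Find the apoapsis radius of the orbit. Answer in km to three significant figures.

r_p = 3.816×10⁶ m.
Specific energy ε = v²/2 − μ/r = -3.083×10⁶ J/kg, so a = −μ/(2ε) = 6.946×10⁶ m.
The apsides satisfy r_p + r_a = 2a, so the apoapsis radius is 2a − r_p = 1.008×10⁷ m = 10075 km.

apoapsis radius ≈ 10100 km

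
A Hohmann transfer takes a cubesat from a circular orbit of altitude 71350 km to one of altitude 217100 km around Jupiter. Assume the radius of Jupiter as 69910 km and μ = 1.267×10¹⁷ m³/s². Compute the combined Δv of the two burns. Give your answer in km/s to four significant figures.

Δv_total ≈ 8.669 km/s

r₁ = 69910 + 71350 = 141260 km = 1.4126×10⁸ m.
r₂ = 69910 + 217100 = 287010 km = 2.8701×10⁸ m.
Transfer ellipse a_t = (r₁ + r₂)/2 = 2.141×10⁸ m.
At r₁: circular v_c1 = √(μ/r₁) = 29950 m/s; transfer-perijove v_p = √[μ(2/r₁ − 1/a_t)] = 34670 m/s.
Δv₁ = v_p − v_c1 = 4724 m/s.
At r₂: circular v_c2 = √(μ/r₂) = 21010 m/s; transfer-apojove v_a = √[μ(2/r₂ − 1/a_t)] = 17060 m/s.
Δv₂ = v_c2 − v_a = 3946 m/s.
Total Δv = Δv₁ + Δv₂ = 8669 m/s = 8.669 km/s.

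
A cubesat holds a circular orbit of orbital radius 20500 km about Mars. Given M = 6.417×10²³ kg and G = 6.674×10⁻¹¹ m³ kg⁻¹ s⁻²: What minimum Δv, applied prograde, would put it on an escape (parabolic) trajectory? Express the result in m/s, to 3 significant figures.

Δv ≈ 599 m/s

μ = GM = 6.674×10⁻¹¹ × 6.417×10²³ = 4.283×10¹³ m³/s².
r = 20500 km = 2.050×10⁷ m.
Circular speed v_c = √(μ/r) = 1445 m/s.
Escape speed v_esc = √(2μ/r) = √2 × v_c = 2044 m/s.
Δv = v_esc − v_c = 598.7 m/s.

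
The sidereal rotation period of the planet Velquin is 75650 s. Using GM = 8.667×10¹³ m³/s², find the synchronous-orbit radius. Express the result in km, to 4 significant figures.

A synchronous orbit has period T, so by Kepler's third law a = (μT²/4π²)^(1/3).
μT²/4π² = 8.667×10¹³ × (7.565×10⁴)² / 39.48 = 1.256×10²² m³.
a = 2.325×10⁷ m = 23247 km.

r_sync ≈ 23250 km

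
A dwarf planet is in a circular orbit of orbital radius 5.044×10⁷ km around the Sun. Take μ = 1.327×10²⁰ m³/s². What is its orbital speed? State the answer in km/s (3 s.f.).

v ≈ 51.3 km/s

r = 5.044×10⁷ km = 5.044×10¹⁰ m.
For a circular orbit v = √(μ/r) = √(1.327×10²⁰ / 5.044×10¹⁰) = √(2.631×10⁹) = 51290 m/s.
That is 51.29 km/s.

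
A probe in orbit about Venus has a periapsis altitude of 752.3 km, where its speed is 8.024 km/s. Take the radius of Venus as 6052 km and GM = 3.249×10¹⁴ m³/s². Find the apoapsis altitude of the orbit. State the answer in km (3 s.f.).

r_p = 6052 + 752.3 = 6804.3 km = 6.804×10⁶ m.
Specific energy ε = v²/2 − μ/r = -1.556×10⁷ J/kg, so a = −μ/(2ε) = 1.044×10⁷ m.
The apsides satisfy r_p + r_a = 2a, so the apoapsis radius is 2a − r_p = 1.408×10⁷ m = 14080 km.
Apoapsis altitude = 14080 − 6052 = 8028.3 km.

apoapsis altitude ≈ 8030 km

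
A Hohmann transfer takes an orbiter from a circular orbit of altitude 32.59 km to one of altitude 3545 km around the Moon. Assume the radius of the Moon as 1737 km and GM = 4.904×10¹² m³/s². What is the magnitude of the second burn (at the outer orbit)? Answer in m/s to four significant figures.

Δv ≈ 280.9 m/s

r₁ = 1737 + 32.59 = 1769.6 km = 1.7696×10⁶ m.
r₂ = 1737 + 3545 = 5282.0 km = 5.2820×10⁶ m.
Transfer ellipse a_t = (r₁ + r₂)/2 = 3.526×10⁶ m.
At r₁: circular v_c1 = √(μ/r₁) = 1665 m/s; transfer-perilune v_p = √[μ(2/r₁ − 1/a_t)] = 2038 m/s.
At r₂: circular v_c2 = √(μ/r₂) = 963.6 m/s; transfer-apolune v_a = √[μ(2/r₂ − 1/a_t)] = 682.6 m/s.
Δv₂ = v_c2 − v_a = 280.9 m/s.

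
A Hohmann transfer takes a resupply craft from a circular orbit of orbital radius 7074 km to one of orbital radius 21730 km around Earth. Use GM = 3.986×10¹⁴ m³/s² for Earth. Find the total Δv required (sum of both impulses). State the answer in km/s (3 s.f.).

Δv_total ≈ 3.00 km/s

r₁ = 7074 km = 7.074×10⁶ m.
r₂ = 21730 km = 2.173×10⁷ m.
Transfer ellipse a_t = (r₁ + r₂)/2 = 1.440×10⁷ m.
At r₁: circular v_c1 = √(μ/r₁) = 7506 m/s; transfer-perigee v_p = √[μ(2/r₁ − 1/a_t)] = 9221 m/s.
Δv₁ = v_p − v_c1 = 1714 m/s.
At r₂: circular v_c2 = √(μ/r₂) = 4283 m/s; transfer-apogee v_a = √[μ(2/r₂ − 1/a_t)] = 3002 m/s.
Δv₂ = v_c2 − v_a = 1281 m/s.
Total Δv = Δv₁ + Δv₂ = 2995 m/s = 2.995 km/s.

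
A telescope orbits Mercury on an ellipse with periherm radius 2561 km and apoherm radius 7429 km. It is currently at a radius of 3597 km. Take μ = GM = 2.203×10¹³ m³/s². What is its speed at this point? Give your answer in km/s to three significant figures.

Semi-major axis a = (r_p + r_a)/2 = 4995.0 km = 4.995×10⁶ m.
Vis-viva: v² = μ(2/r − 1/a) = 2.203×10¹³ × (5.560×10⁻⁷ − 2.002×10⁻⁷) = 7.839×10⁶ m²/s².
v = 2800 m/s = 2.800 km/s.

v ≈ 2.80 km/s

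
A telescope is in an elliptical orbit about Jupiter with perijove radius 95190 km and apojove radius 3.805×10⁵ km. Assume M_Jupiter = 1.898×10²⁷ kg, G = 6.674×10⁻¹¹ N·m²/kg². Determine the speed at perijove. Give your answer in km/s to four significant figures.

μ = GM = 6.674×10⁻¹¹ × 1.898×10²⁷ = 1.267×10¹⁷ m³/s².
Semi-major axis a = (r_p + r_a)/2 = 2.3784×10⁵ km = 2.378×10⁸ m.
Vis-viva: v² = μ(2/r − 1/a) = 1.267×10¹⁷ × (2.101×10⁻⁸ − 4.204×10⁻⁹) = 2.129×10⁹ m²/s².
v = 46140 m/s = 46.14 km/s.

v ≈ 46.14 km/s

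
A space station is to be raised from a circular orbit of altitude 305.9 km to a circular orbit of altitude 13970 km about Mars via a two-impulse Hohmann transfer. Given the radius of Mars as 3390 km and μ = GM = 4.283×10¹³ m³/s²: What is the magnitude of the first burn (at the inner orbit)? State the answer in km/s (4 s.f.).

r₁ = 3390 + 305.9 = 3695.9 km = 3.6959×10⁶ m.
r₂ = 3390 + 13970 = 17360 km = 1.7360×10⁷ m.
Transfer ellipse a_t = (r₁ + r₂)/2 = 1.053×10⁷ m.
At r₁: circular v_c1 = √(μ/r₁) = 3404 m/s; transfer-periapsis v_p = √[μ(2/r₁ − 1/a_t)] = 4371 m/s.
Δv₁ = v_p − v_c1 = 967.2 m/s.
= 0.9672 km/s.

Δv ≈ 0.9672 km/s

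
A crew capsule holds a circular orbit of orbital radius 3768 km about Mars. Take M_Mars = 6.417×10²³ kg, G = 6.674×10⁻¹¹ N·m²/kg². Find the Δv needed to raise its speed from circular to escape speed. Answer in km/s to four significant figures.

μ = GM = 6.674×10⁻¹¹ × 6.417×10²³ = 4.283×10¹³ m³/s².
r = 3768 km = 3.768×10⁶ m.
Circular speed v_c = √(μ/r) = 3371 m/s.
Escape speed v_esc = √(2μ/r) = √2 × v_c = 4768 m/s.
Δv = v_esc − v_c = 1396 m/s = 1.396 km/s.

Δv ≈ 1.396 km/s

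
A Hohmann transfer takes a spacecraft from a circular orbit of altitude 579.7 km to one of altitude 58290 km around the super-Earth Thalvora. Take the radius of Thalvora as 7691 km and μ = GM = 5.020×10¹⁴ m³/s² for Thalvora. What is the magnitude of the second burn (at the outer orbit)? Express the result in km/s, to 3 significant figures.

r₁ = 7691 + 579.7 = 8270.7 km = 8.2707×10⁶ m.
r₂ = 7691 + 58290 = 65981 km = 6.5981×10⁷ m.
Transfer ellipse a_t = (r₁ + r₂)/2 = 3.713×10⁷ m.
At r₁: circular v_c1 = √(μ/r₁) = 7791 m/s; transfer-periapsis v_p = √[μ(2/r₁ − 1/a_t)] = 10390 m/s.
At r₂: circular v_c2 = √(μ/r₂) = 2758 m/s; transfer-apoapsis v_a = √[μ(2/r₂ − 1/a_t)] = 1302 m/s.
Δv₂ = v_c2 − v_a = 1456 m/s.
= 1.456 km/s.

Δv ≈ 1.46 km/s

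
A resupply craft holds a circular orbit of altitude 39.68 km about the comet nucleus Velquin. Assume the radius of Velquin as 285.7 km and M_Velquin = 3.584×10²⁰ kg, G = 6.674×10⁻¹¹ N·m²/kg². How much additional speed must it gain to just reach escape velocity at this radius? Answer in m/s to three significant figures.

μ = GM = 6.674×10⁻¹¹ × 3.584×10²⁰ = 2.392×10¹⁰ m³/s².
r = 285.7 + 39.68 = 325.38 km = 3.2538×10⁵ m.
Circular speed v_c = √(μ/r) = 271.1 m/s.
Escape speed v_esc = √(2μ/r) = √2 × v_c = 383.4 m/s.
Δv = v_esc − v_c = 112.3 m/s.

Δv ≈ 112 m/s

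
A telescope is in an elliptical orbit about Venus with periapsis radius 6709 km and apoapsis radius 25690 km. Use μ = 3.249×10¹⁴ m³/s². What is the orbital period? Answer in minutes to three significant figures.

T ≈ 379 minutes

Semi-major axis a = (r_p + r_a)/2 = (6709.0 + 25690)/2 = 16200 km = 1.620×10⁷ m.
By Kepler's third law T = 2π√(a³/μ) = 2π × 3.617×10³ = 2.273×10⁴ s.
= 378.8 minutes.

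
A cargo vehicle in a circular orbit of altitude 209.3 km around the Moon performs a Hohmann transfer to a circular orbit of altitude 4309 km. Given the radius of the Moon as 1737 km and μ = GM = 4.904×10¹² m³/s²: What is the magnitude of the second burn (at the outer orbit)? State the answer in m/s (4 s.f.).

r₁ = 1737 + 209.3 = 1946.3 km = 1.9463×10⁶ m.
r₂ = 1737 + 4309 = 6046.0 km = 6.0460×10⁶ m.
Transfer ellipse a_t = (r₁ + r₂)/2 = 3.996×10⁶ m.
At r₁: circular v_c1 = √(μ/r₁) = 1587 m/s; transfer-perilune v_p = √[μ(2/r₁ − 1/a_t)] = 1952 m/s.
At r₂: circular v_c2 = √(μ/r₂) = 900.6 m/s; transfer-apolune v_a = √[μ(2/r₂ − 1/a_t)] = 628.5 m/s.
Δv₂ = v_c2 − v_a = 272.1 m/s.

Δv ≈ 272.1 m/s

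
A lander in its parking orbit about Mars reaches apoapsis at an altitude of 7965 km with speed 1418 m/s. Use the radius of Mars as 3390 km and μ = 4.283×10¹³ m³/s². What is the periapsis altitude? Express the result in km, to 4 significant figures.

r_a = 3390 + 7965 = 11355 km = 1.136×10⁷ m.
Specific energy ε = v²/2 − μ/r = -2.767×10⁶ J/kg, so a = −μ/(2ε) = 7.741×10⁶ m.
The apsides satisfy r_p + r_a = 2a, so the periapsis radius is 2a − r_a = 4.126×10⁶ m = 4126.4 km.
Periapsis altitude = 4126.4 − 3390 = 736.41 km.

periapsis altitude ≈ 736.4 km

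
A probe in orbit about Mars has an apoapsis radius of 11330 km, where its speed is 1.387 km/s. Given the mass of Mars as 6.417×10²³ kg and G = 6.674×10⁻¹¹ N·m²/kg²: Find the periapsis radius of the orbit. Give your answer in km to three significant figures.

periapsis radius ≈ 3870 km

μ = GM = 6.674×10⁻¹¹ × 6.417×10²³ = 4.283×10¹³ m³/s².
r_a = 1.133×10⁷ m.
Specific energy ε = v²/2 − μ/r = -2.818×10⁶ J/kg, so a = −μ/(2ε) = 7.599×10⁶ m.
The apsides satisfy r_p + r_a = 2a, so the periapsis radius is 2a − r_a = 3.867×10⁶ m = 3867.2 km.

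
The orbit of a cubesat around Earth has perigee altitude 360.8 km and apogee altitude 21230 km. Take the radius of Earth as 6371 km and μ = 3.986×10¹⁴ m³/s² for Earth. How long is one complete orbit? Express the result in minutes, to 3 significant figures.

T ≈ 373 minutes

r_p = 6371 + 360.8 = 6731.8 km = 6.7318×10⁶ m.
r_a = 6371 + 21230 = 27601 km = 2.7601×10⁷ m.
Semi-major axis a = (r_p + r_a)/2 = (6731.8 + 27601)/2 = 17166 km = 1.717×10⁷ m.
By Kepler's third law T = 2π√(a³/μ) = 2π × 3.562×10³ = 2.238×10⁴ s.
= 373.1 minutes.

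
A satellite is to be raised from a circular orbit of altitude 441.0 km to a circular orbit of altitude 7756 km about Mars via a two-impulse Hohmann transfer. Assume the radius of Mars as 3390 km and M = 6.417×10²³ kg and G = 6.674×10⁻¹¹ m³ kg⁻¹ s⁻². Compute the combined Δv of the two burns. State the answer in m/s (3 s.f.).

μ = GM = 6.674×10⁻¹¹ × 6.417×10²³ = 4.283×10¹³ m³/s².
r₁ = 3390 + 441.0 = 3831.0 km = 3.8310×10⁶ m.
r₂ = 3390 + 7756 = 11146 km = 1.1146×10⁷ m.
Transfer ellipse a_t = (r₁ + r₂)/2 = 7.488×10⁶ m.
At r₁: circular v_c1 = √(μ/r₁) = 3344 m/s; transfer-periapsis v_p = √[μ(2/r₁ − 1/a_t)] = 4079 m/s.
Δv₁ = v_p − v_c1 = 735.6 m/s.
At r₂: circular v_c2 = √(μ/r₂) = 1960 m/s; transfer-apoapsis v_a = √[μ(2/r₂ − 1/a_t)] = 1402 m/s.
Δv₂ = v_c2 − v_a = 558.2 m/s.
Total Δv = Δv₁ + Δv₂ = 1294 m/s.

Δv_total ≈ 1290 m/s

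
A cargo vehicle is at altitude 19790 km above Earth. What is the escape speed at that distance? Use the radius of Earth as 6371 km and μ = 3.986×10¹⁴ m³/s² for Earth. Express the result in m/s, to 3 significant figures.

v_esc ≈ 5520 m/s

r = 6371 + 19790 = 26161 km = 2.6161×10⁷ m.
Escape speed v_esc = √(2μ/r) = √(2 × 3.986×10¹⁴ / 2.616×10⁷) = √(3.047×10⁷) = 5520 m/s.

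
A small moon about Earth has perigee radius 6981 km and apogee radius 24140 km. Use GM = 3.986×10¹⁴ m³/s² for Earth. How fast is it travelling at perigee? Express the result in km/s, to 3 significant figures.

v ≈ 9.41 km/s

Semi-major axis a = (r_p + r_a)/2 = 15560 km = 1.556×10⁷ m.
Vis-viva: v² = μ(2/r − 1/a) = 3.986×10¹⁴ × (2.865×10⁻⁷ − 6.427×10⁻⁸) = 8.858×10⁷ m²/s².
v = 9412 m/s = 9.412 km/s.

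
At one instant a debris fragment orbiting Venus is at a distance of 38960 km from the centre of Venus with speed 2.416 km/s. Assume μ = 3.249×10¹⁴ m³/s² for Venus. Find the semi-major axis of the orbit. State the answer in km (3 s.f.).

a ≈ 30000 km

r = 3.896×10⁷ m.
Vis-viva rearranged: 1/a = 2/r − v²/μ = 5.133×10⁻⁸ − 1.797×10⁻⁸ = 3.337×10⁻⁸ m⁻¹.
a = 2.997×10⁷ m = 29968 km.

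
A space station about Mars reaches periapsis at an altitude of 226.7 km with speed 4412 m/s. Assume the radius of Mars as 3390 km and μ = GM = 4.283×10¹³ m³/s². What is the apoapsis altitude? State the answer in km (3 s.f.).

apoapsis altitude ≈ 13300 km

r_p = 3390 + 226.7 = 3616.7 km = 3.617×10⁶ m.
Specific energy ε = v²/2 − μ/r = -2.109×10⁶ J/kg, so a = −μ/(2ε) = 1.015×10⁷ m.
The apsides satisfy r_p + r_a = 2a, so the apoapsis radius is 2a − r_p = 1.669×10⁷ m = 16688 km.
Apoapsis altitude = 16688 − 3390 = 13298 km.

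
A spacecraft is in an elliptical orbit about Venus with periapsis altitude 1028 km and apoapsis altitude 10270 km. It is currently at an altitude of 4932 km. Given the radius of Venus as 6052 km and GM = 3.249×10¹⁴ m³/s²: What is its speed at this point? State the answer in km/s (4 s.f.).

v ≈ 5.603 km/s

r_p = 6052 + 1028 = 7080.0 km = 7.0800×10⁶ m.
r_a = 6052 + 10270 = 16322 km = 1.6322×10⁷ m.
r = 6052 + 4932 = 10984 km = 1.098×10⁷ m.
Semi-major axis a = (r_p + r_a)/2 = 11701 km = 1.170×10⁷ m.
Vis-viva: v² = μ(2/r − 1/a) = 3.249×10¹⁴ × (1.821×10⁻⁷ − 8.546×10⁻⁸) = 3.139×10⁷ m²/s².
v = 5603 m/s = 5.603 km/s.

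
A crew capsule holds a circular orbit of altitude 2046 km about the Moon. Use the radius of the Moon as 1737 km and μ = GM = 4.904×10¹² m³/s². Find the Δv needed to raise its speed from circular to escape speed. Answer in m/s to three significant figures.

r = 1737 + 2046 = 3783.0 km = 3.7830×10⁶ m.
Circular speed v_c = √(μ/r) = 1139 m/s.
Escape speed v_esc = √(2μ/r) = √2 × v_c = 1610 m/s.
Δv = v_esc − v_c = 471.6 m/s.

Δv ≈ 472 m/s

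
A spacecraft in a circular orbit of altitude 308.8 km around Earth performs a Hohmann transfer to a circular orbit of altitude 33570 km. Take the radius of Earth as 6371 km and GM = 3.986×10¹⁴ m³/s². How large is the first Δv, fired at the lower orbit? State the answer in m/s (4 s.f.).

r₁ = 6371 + 308.8 = 6679.8 km = 6.6798×10⁶ m.
r₂ = 6371 + 33570 = 39941 km = 3.9941×10⁷ m.
Transfer ellipse a_t = (r₁ + r₂)/2 = 2.331×10⁷ m.
At r₁: circular v_c1 = √(μ/r₁) = 7725 m/s; transfer-perigee v_p = √[μ(2/r₁ − 1/a_t)] = 10110 m/s.
Δv₁ = v_p − v_c1 = 2387 m/s.

Δv ≈ 2387 m/s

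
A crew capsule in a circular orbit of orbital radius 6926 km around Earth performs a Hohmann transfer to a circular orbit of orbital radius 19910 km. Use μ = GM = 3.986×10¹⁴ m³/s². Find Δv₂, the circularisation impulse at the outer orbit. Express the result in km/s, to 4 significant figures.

r₁ = 6926 km = 6.926×10⁶ m.
r₂ = 19910 km = 1.991×10⁷ m.
Transfer ellipse a_t = (r₁ + r₂)/2 = 1.342×10⁷ m.
At r₁: circular v_c1 = √(μ/r₁) = 7586 m/s; transfer-perigee v_p = √[μ(2/r₁ − 1/a_t)] = 9241 m/s.
At r₂: circular v_c2 = √(μ/r₂) = 4474 m/s; transfer-apogee v_a = √[μ(2/r₂ − 1/a_t)] = 3215 m/s.
Δv₂ = v_c2 − v_a = 1260 m/s.
= 1.260 km/s.

Δv ≈ 1.260 km/s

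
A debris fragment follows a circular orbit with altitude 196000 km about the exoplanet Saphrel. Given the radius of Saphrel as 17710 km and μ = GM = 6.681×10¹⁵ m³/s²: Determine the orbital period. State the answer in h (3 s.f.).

r = 17710 + 196000 = 213710 km = 2.1371×10⁸ m.
Kepler's third law: T = 2π√(r³/μ) = 2π√((2.137×10⁸)³ / 6.681×10¹⁵).
r³/μ = 1.461×10⁹ s², so T = 2π × 3.822×10⁴ = 2.402×10⁵ s.
Converting: 2.402×10⁵ s ÷ 3600 = 66.71 h.

T ≈ 66.7 h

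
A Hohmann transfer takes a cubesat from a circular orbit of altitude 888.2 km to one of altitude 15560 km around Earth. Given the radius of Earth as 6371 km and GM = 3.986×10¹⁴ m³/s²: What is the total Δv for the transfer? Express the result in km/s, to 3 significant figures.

r₁ = 6371 + 888.2 = 7259.2 km = 7.2592×10⁶ m.
r₂ = 6371 + 15560 = 21931 km = 2.1931×10⁷ m.
Transfer ellipse a_t = (r₁ + r₂)/2 = 1.460×10⁷ m.
At r₁: circular v_c1 = √(μ/r₁) = 7410 m/s; transfer-perigee v_p = √[μ(2/r₁ − 1/a_t)] = 9083 m/s.
Δv₁ = v_p − v_c1 = 1673 m/s.
At r₂: circular v_c2 = √(μ/r₂) = 4263 m/s; transfer-apogee v_a = √[μ(2/r₂ − 1/a_t)] = 3007 m/s.
Δv₂ = v_c2 − v_a = 1257 m/s.
Total Δv = Δv₁ + Δv₂ = 2930 m/s = 2.930 km/s.

Δv_total ≈ 2.93 km/s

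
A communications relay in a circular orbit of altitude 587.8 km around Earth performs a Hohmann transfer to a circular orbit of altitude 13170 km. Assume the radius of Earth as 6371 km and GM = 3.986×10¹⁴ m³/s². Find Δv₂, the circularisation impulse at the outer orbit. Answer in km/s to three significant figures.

r₁ = 6371 + 587.8 = 6958.8 km = 6.9588×10⁶ m.
r₂ = 6371 + 13170 = 19541 km = 1.9541×10⁷ m.
Transfer ellipse a_t = (r₁ + r₂)/2 = 1.325×10⁷ m.
At r₁: circular v_c1 = √(μ/r₁) = 7568 m/s; transfer-perigee v_p = √[μ(2/r₁ − 1/a_t)] = 9191 m/s.
At r₂: circular v_c2 = √(μ/r₂) = 4516 m/s; transfer-apogee v_a = √[μ(2/r₂ − 1/a_t)] = 3273 m/s.
Δv₂ = v_c2 − v_a = 1243 m/s.
= 1.243 km/s.

Δv ≈ 1.24 km/s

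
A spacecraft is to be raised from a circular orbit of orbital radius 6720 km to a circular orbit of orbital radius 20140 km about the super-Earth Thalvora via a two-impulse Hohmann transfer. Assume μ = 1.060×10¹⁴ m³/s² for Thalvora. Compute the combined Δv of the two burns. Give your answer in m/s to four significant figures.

Δv_total ≈ 1563 m/s

r₁ = 6720 km = 6.720×10⁶ m.
r₂ = 20140 km = 2.014×10⁷ m.
Transfer ellipse a_t = (r₁ + r₂)/2 = 1.343×10⁷ m.
At r₁: circular v_c1 = √(μ/r₁) = 3972 m/s; transfer-periapsis v_p = √[μ(2/r₁ − 1/a_t)] = 4864 m/s.
Δv₁ = v_p − v_c1 = 892.0 m/s.
At r₂: circular v_c2 = √(μ/r₂) = 2294 m/s; transfer-apoapsis v_a = √[μ(2/r₂ − 1/a_t)] = 1623 m/s.
Δv₂ = v_c2 − v_a = 671.3 m/s.
Total Δv = Δv₁ + Δv₂ = 1563 m/s.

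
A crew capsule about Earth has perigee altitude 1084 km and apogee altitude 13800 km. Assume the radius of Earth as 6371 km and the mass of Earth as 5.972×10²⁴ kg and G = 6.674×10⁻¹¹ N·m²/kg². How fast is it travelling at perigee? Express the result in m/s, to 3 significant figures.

v ≈ 8840 m/s

μ = GM = 6.674×10⁻¹¹ × 5.972×10²⁴ = 3.986×10¹⁴ m³/s².
r_p = 6371 + 1084 = 7455.0 km = 7.4550×10⁶ m.
r_a = 6371 + 13800 = 20171 km = 2.0171×10⁷ m.
Semi-major axis a = (r_p + r_a)/2 = 13813 km = 1.381×10⁷ m.
Vis-viva: v² = μ(2/r − 1/a) = 3.986×10¹⁴ × (2.683×10⁻⁷ − 7.240×10⁻⁸) = 7.807×10⁷ m²/s².
v = 8836 m/s.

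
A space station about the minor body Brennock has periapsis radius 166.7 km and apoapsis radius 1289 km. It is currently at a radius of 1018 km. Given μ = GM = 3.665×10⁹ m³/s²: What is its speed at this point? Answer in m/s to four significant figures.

v ≈ 46.53 m/s

Semi-major axis a = (r_p + r_a)/2 = 727.85 km = 7.278×10⁵ m.
Vis-viva: v² = μ(2/r − 1/a) = 3.665×10⁹ × (1.965×10⁻⁶ − 1.374×10⁻⁶) = 2.165×10³ m²/s².
v = 46.53 m/s.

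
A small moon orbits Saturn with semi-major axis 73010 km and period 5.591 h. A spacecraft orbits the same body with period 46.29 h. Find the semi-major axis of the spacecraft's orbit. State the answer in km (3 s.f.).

a₂ ≈ 2.99×10⁵ km

Kepler's third law: a³ ∝ T², so a₂ = a₁ (T₂/T₁)^(2/3).
T₂/T₁ = 8.279, (T₂/T₁)^(2/3) = 4.093.
a₂ = 73010 × 4.093 = 2.988×10⁵ km.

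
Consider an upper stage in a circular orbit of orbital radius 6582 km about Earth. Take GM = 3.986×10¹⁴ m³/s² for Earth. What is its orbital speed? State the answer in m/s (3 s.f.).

r = 6582 km = 6.582×10⁶ m.
For a circular orbit v = √(μ/r) = √(3.986×10¹⁴ / 6.582×10⁶) = √(6.056×10⁷) = 7782 m/s.

v ≈ 7780 m/s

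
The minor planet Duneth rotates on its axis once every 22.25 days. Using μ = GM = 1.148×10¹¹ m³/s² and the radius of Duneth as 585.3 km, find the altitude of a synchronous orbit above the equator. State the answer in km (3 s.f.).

h_sync ≈ 21500 km

T = 22.25 days = 1.922×10⁶ s.
A synchronous orbit has period T, so by Kepler's third law a = (μT²/4π²)^(1/3).
μT²/4π² = 1.148×10¹¹ × (1.922×10⁶)² / 39.48 = 1.075×10²² m³.
a = 2.207×10⁷ m = 22068 km.
Altitude h = a − R = 22068 − 585.3 = 21482 km.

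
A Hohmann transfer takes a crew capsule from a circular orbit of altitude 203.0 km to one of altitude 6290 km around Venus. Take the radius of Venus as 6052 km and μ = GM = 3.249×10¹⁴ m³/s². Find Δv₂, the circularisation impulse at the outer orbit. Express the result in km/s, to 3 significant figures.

r₁ = 6052 + 203.0 = 6255.0 km = 6.2550×10⁶ m.
r₂ = 6052 + 6290 = 12342 km = 1.2342×10⁷ m.
Transfer ellipse a_t = (r₁ + r₂)/2 = 9.298×10⁶ m.
At r₁: circular v_c1 = √(μ/r₁) = 7207 m/s; transfer-periapsis v_p = √[μ(2/r₁ − 1/a_t)] = 8303 m/s.
At r₂: circular v_c2 = √(μ/r₂) = 5131 m/s; transfer-apoapsis v_a = √[μ(2/r₂ − 1/a_t)] = 4208 m/s.
Δv₂ = v_c2 − v_a = 922.6 m/s.
= 0.9226 km/s.

Δv ≈ 0.923 km/s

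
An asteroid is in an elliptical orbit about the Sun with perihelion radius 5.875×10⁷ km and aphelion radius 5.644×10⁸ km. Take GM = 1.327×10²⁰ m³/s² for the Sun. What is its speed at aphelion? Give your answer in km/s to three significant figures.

v ≈ 6.66 km/s

Semi-major axis a = (r_p + r_a)/2 = 3.1158×10⁸ km = 3.116×10¹¹ m.
Vis-viva: v² = μ(2/r − 1/a) = 1.327×10²⁰ × (3.544×10⁻¹² − 3.210×10⁻¹²) = 4.433×10⁷ m²/s².
v = 6658 m/s = 6.658 km/s.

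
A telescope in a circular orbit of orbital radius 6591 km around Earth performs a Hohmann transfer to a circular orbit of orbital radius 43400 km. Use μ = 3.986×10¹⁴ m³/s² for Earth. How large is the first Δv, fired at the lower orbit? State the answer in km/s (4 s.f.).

r₁ = 6591 km = 6.591×10⁶ m.
r₂ = 43400 km = 4.340×10⁷ m.
Transfer ellipse a_t = (r₁ + r₂)/2 = 2.500×10⁷ m.
At r₁: circular v_c1 = √(μ/r₁) = 7777 m/s; transfer-perigee v_p = √[μ(2/r₁ − 1/a_t)] = 10250 m/s.
Δv₁ = v_p − v_c1 = 2471 m/s.
= 2.471 km/s.

Δv ≈ 2.471 km/s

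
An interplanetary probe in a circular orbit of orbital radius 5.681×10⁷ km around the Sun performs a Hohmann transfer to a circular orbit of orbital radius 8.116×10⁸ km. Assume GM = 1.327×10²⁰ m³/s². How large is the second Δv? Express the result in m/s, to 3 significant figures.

r₁ = 5.681×10⁷ km = 5.681×10¹⁰ m.
r₂ = 8.116×10⁸ km = 8.116×10¹¹ m.
Transfer ellipse a_t = (r₁ + r₂)/2 = 4.342×10¹¹ m.
At r₁: circular v_c1 = √(μ/r₁) = 48330 m/s; transfer-perihelion v_p = √[μ(2/r₁ − 1/a_t)] = 66080 m/s.
At r₂: circular v_c2 = √(μ/r₂) = 12790 m/s; transfer-aphelion v_a = √[μ(2/r₂ − 1/a_t)] = 4625 m/s.
Δv₂ = v_c2 − v_a = 8162 m/s.

Δv ≈ 8160 m/s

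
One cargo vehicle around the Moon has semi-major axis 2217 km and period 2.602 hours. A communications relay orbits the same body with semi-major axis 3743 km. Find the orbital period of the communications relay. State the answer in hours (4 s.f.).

T₂ ≈ 5.708 hours

Kepler's third law: T² ∝ a³, so T₂ = T₁ (a₂/a₁)^(3/2).
a₂/a₁ = 1.688, (a₂/a₁)^(3/2) = 2.194.
T₂ = 2.602 × 2.194 = 5.708 hours.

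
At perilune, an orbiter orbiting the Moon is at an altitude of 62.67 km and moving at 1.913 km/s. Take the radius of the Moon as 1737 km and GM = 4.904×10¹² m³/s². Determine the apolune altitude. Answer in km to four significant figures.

r_p = 1737 + 62.67 = 1799.7 km = 1.800×10⁶ m.
Specific energy ε = v²/2 − μ/r = -8.952×10⁵ J/kg, so a = −μ/(2ε) = 2.739×10⁶ m.
The apsides satisfy r_p + r_a = 2a, so the apolune radius is 2a − r_p = 3.679×10⁶ m = 3678.7 km.
Apolune altitude = 3678.7 − 1737 = 1941.7 km.

apolune altitude ≈ 1942 km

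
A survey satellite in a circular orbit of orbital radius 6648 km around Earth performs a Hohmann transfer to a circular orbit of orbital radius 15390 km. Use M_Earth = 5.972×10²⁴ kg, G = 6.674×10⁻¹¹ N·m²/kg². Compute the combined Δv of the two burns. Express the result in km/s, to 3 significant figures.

Δv_total ≈ 2.54 km/s

μ = GM = 6.674×10⁻¹¹ × 5.972×10²⁴ = 3.986×10¹⁴ m³/s².
r₁ = 6648 km = 6.648×10⁶ m.
r₂ = 15390 km = 1.539×10⁷ m.
Transfer ellipse a_t = (r₁ + r₂)/2 = 1.102×10⁷ m.
At r₁: circular v_c1 = √(μ/r₁) = 7743 m/s; transfer-perigee v_p = √[μ(2/r₁ − 1/a_t)] = 9151 m/s.
Δv₁ = v_p − v_c1 = 1408 m/s.
At r₂: circular v_c2 = √(μ/r₂) = 5089 m/s; transfer-apogee v_a = √[μ(2/r₂ − 1/a_t)] = 3953 m/s.
Δv₂ = v_c2 − v_a = 1136 m/s.
Total Δv = Δv₁ + Δv₂ = 2544 m/s = 2.544 km/s.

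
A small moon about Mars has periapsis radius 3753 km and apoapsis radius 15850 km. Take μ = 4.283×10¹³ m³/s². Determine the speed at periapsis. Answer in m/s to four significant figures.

v ≈ 4296 m/s

Semi-major axis a = (r_p + r_a)/2 = 9801.5 km = 9.802×10⁶ m.
Vis-viva: v² = μ(2/r − 1/a) = 4.283×10¹³ × (5.329×10⁻⁷ − 1.020×10⁻⁷) = 1.845×10⁷ m²/s².
v = 4296 m/s.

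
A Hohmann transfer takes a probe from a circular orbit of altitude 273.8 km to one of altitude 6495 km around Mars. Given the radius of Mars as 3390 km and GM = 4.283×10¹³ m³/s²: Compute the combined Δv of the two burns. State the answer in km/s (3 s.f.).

Δv_total ≈ 1.26 km/s

r₁ = 3390 + 273.8 = 3663.8 km = 3.6638×10⁶ m.
r₂ = 3390 + 6495 = 9885.0 km = 9.8850×10⁶ m.
Transfer ellipse a_t = (r₁ + r₂)/2 = 6.774×10⁶ m.
At r₁: circular v_c1 = √(μ/r₁) = 3419 m/s; transfer-periapsis v_p = √[μ(2/r₁ − 1/a_t)] = 4130 m/s.
Δv₁ = v_p − v_c1 = 711.0 m/s.
At r₂: circular v_c2 = √(μ/r₂) = 2082 m/s; transfer-apoapsis v_a = √[μ(2/r₂ − 1/a_t)] = 1531 m/s.
Δv₂ = v_c2 − v_a = 550.8 m/s.
Total Δv = Δv₁ + Δv₂ = 1262 m/s = 1.262 km/s.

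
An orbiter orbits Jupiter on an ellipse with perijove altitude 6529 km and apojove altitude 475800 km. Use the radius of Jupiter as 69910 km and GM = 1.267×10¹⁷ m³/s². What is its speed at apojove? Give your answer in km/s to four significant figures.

r_p = 69910 + 6529 = 76439 km = 7.6439×10⁷ m.
r_a = 69910 + 475800 = 545710 km = 5.4571×10⁸ m.
Semi-major axis a = (r_p + r_a)/2 = 3.1107×10⁵ km = 3.111×10⁸ m.
Vis-viva: v² = μ(2/r − 1/a) = 1.267×10¹⁷ × (3.665×10⁻⁹ − 3.215×10⁻⁹) = 5.705×10⁷ m²/s².
v = 7553 m/s = 7.553 km/s.

v ≈ 7.553 km/s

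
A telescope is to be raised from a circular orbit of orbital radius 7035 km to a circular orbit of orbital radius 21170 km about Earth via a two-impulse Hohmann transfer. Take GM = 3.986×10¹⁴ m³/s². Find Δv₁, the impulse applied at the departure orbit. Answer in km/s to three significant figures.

Δv ≈ 1.70 km/s

r₁ = 7035 km = 7.035×10⁶ m.
r₂ = 21170 km = 2.117×10⁷ m.
Transfer ellipse a_t = (r₁ + r₂)/2 = 1.410×10⁷ m.
At r₁: circular v_c1 = √(μ/r₁) = 7527 m/s; transfer-perigee v_p = √[μ(2/r₁ − 1/a_t)] = 9223 m/s.
Δv₁ = v_p − v_c1 = 1695 m/s.
= 1.695 km/s.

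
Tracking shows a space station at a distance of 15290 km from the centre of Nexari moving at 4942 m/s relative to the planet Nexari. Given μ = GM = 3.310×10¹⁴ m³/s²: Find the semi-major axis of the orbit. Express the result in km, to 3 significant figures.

a ≈ 17500 km

r = 1.529×10⁷ m.
Vis-viva rearranged: 1/a = 2/r − v²/μ = 1.308×10⁻⁷ − 7.379×10⁻⁸ = 5.702×10⁻⁸ m⁻¹.
a = 1.754×10⁷ m = 17538 km.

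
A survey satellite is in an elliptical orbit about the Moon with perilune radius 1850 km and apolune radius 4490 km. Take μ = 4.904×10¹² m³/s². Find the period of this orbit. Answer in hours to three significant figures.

Semi-major axis a = (r_p + r_a)/2 = (1850.0 + 4490.0)/2 = 3170.0 km = 3.170×10⁶ m.
By Kepler's third law T = 2π√(a³/μ) = 2π × 2.549×10³ = 1.601×10⁴ s.
= 4.448 hours.

T ≈ 4.45 hours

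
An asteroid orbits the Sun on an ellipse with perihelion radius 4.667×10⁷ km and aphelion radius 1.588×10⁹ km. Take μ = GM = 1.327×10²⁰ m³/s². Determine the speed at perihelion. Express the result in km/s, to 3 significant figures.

Semi-major axis a = (r_p + r_a)/2 = 8.1734×10⁸ km = 8.173×10¹¹ m.
Vis-viva: v² = μ(2/r − 1/a) = 1.327×10²⁰ × (4.285×10⁻¹¹ − 1.223×10⁻¹²) = 5.524×10⁹ m²/s².
v = 74330 m/s = 74.33 km/s.

v ≈ 74.3 km/s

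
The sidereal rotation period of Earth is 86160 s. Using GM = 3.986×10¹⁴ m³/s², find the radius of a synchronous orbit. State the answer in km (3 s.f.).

r_sync ≈ 42200 km

A synchronous orbit has period T, so by Kepler's third law a = (μT²/4π²)^(1/3).
μT²/4π² = 3.986×10¹⁴ × (8.616×10⁴)² / 39.48 = 7.495×10²² m³.
a = 4.216×10⁷ m = 42163 km.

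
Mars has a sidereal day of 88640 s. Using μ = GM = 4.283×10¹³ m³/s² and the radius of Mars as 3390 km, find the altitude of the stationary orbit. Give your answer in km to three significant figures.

A synchronous orbit has period T, so by Kepler's third law a = (μT²/4π²)^(1/3).
μT²/4π² = 4.283×10¹³ × (8.864×10⁴)² / 39.48 = 8.524×10²¹ m³.
a = 2.043×10⁷ m = 20428 km.
Altitude h = a − R = 20428 − 3390 = 17038 km.

h_sync ≈ 17000 km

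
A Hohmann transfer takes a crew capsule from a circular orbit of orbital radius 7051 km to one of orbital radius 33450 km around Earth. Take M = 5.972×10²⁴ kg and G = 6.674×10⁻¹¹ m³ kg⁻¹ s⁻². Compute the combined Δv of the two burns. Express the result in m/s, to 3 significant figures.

μ = GM = 6.674×10⁻¹¹ × 5.972×10²⁴ = 3.986×10¹⁴ m³/s².
r₁ = 7051 km = 7.051×10⁶ m.
r₂ = 33450 km = 3.345×10⁷ m.
Transfer ellipse a_t = (r₁ + r₂)/2 = 2.025×10⁷ m.
At r₁: circular v_c1 = √(μ/r₁) = 7518 m/s; transfer-perigee v_p = √[μ(2/r₁ − 1/a_t)] = 9663 m/s.
Δv₁ = v_p − v_c1 = 2144 m/s.
At r₂: circular v_c2 = √(μ/r₂) = 3452 m/s; transfer-apogee v_a = √[μ(2/r₂ − 1/a_t)] = 2037 m/s.
Δv₂ = v_c2 − v_a = 1415 m/s.
Total Δv = Δv₁ + Δv₂ = 3559 m/s.

Δv_total ≈ 3560 m/s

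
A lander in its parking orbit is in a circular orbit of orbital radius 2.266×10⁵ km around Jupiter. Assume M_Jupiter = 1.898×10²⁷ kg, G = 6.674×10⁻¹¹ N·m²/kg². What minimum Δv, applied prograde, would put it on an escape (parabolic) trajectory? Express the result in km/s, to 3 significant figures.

Δv ≈ 9.79 km/s

μ = GM = 6.674×10⁻¹¹ × 1.898×10²⁷ = 1.267×10¹⁷ m³/s².
r = 2.266×10⁵ km = 2.266×10⁸ m.
Circular speed v_c = √(μ/r) = 23640 m/s.
Escape speed v_esc = √(2μ/r) = √2 × v_c = 33440 m/s.
Δv = v_esc − v_c = 9793 m/s = 9.793 km/s.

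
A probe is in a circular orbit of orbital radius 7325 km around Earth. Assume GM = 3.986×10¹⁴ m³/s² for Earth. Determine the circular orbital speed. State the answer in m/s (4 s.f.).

r = 7325 km = 7.325×10⁶ m.
For a circular orbit v = √(μ/r) = √(3.986×10¹⁴ / 7.325×10⁶) = √(5.442×10⁷) = 7377 m/s.

v ≈ 7377 m/s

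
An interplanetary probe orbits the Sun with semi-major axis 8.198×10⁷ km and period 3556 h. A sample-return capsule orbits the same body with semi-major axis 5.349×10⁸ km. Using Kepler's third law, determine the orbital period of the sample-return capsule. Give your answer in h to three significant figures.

Kepler's third law: T² ∝ a³, so T₂ = T₁ (a₂/a₁)^(3/2).
a₂/a₁ = 6.525, (a₂/a₁)^(3/2) = 16.67.
T₂ = 3556 × 16.67 = 59270 h.

T₂ ≈ 59300 h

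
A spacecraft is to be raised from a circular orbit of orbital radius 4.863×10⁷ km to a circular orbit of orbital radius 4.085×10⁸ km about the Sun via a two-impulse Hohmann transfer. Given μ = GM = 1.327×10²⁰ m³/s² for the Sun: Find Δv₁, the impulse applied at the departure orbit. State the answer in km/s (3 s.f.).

Δv ≈ 17.6 km/s

r₁ = 4.863×10⁷ km = 4.863×10¹⁰ m.
r₂ = 4.085×10⁸ km = 4.085×10¹¹ m.
Transfer ellipse a_t = (r₁ + r₂)/2 = 2.286×10¹¹ m.
At r₁: circular v_c1 = √(μ/r₁) = 52240 m/s; transfer-perihelion v_p = √[μ(2/r₁ − 1/a_t)] = 69840 m/s.
Δv₁ = v_p − v_c1 = 17600 m/s.
= 17.60 km/s.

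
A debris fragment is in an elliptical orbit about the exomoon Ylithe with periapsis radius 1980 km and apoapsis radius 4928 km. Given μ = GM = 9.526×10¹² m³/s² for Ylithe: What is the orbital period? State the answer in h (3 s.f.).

Semi-major axis a = (r_p + r_a)/2 = (1980.0 + 4928.0)/2 = 3454.0 km = 3.454×10⁶ m.
By Kepler's third law T = 2π√(a³/μ) = 2π × 2.080×10³ = 1.307×10⁴ s.
= 3.630 h.

T ≈ 3.63 h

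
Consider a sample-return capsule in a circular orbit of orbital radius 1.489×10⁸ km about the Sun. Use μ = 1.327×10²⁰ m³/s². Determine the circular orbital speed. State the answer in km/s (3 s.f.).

v ≈ 29.9 km/s

r = 1.489×10⁸ km = 1.489×10¹¹ m.
For a circular orbit v = √(μ/r) = √(1.327×10²⁰ / 1.489×10¹¹) = √(8.912×10⁸) = 29850 m/s.
That is 29.85 km/s.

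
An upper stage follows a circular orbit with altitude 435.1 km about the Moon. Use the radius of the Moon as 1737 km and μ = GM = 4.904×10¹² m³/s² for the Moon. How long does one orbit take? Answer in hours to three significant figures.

r = 1737 + 435.1 = 2172.1 km = 2.1721×10⁶ m.
Kepler's third law: T = 2π√(r³/μ) = 2π√((2.172×10⁶)³ / 4.904×10¹²).
r³/μ = 2.090×10⁶ s², so T = 2π × 1.446×10³ = 9.083×10³ s.
Converting: 9.083×10³ s ÷ 3600 = 2.523 hours.

T ≈ 2.52 hours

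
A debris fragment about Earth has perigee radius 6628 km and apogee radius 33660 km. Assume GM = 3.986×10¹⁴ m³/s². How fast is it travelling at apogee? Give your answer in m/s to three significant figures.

Semi-major axis a = (r_p + r_a)/2 = 20144 km = 2.014×10⁷ m.
Vis-viva: v² = μ(2/r − 1/a) = 3.986×10¹⁴ × (5.942×10⁻⁸ − 4.964×10⁻⁸) = 3.896×10⁶ m²/s².
v = 1974 m/s.

v ≈ 1970 m/s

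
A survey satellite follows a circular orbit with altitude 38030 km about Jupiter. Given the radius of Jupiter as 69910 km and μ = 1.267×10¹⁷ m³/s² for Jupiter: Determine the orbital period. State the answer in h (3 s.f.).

r = 69910 + 38030 = 107940 km = 1.0794×10⁸ m.
Kepler's third law: T = 2π√(r³/μ) = 2π√((1.079×10⁸)³ / 1.267×10¹⁷).
r³/μ = 9.926×10⁶ s², so T = 2π × 3.151×10³ = 1.980×10⁴ s.
Converting: 1.980×10⁴ s ÷ 3600 = 5.499 h.

T ≈ 5.50 h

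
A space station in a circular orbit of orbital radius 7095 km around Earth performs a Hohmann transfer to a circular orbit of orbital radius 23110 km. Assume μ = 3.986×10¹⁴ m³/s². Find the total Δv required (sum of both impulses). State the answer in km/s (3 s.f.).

Δv_total ≈ 3.08 km/s

r₁ = 7095 km = 7.095×10⁶ m.
r₂ = 23110 km = 2.311×10⁷ m.
Transfer ellipse a_t = (r₁ + r₂)/2 = 1.510×10⁷ m.
At r₁: circular v_c1 = √(μ/r₁) = 7495 m/s; transfer-perigee v_p = √[μ(2/r₁ − 1/a_t)] = 9272 m/s.
Δv₁ = v_p − v_c1 = 1777 m/s.
At r₂: circular v_c2 = √(μ/r₂) = 4153 m/s; transfer-apogee v_a = √[μ(2/r₂ − 1/a_t)] = 2847 m/s.
Δv₂ = v_c2 − v_a = 1307 m/s.
Total Δv = Δv₁ + Δv₂ = 3083 m/s = 3.083 km/s.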